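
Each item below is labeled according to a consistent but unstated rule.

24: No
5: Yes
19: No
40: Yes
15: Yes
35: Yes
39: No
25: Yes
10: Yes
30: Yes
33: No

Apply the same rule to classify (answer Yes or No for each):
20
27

Yes, No

The rule appears to be: multiple of 5.
20: 20 = 5·4 — passes, so Yes.
27: 27 = 5·5 + 2 — lacks this property, so No.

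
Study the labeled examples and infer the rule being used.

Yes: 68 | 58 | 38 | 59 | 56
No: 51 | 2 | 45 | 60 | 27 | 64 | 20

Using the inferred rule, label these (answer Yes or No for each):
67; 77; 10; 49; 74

The pattern is that an item is 'Yes' exactly when: digit sum ≥ 11.
67: Yes (digit sum 6+7 = 13).
77: Yes (digit sum 7+7 = 14).
10: No (digit sum 1+0 = 1).
49: Yes (digit sum 4+9 = 13).
74: Yes (digit sum 7+4 = 11).

Yes, Yes, No, Yes, Yes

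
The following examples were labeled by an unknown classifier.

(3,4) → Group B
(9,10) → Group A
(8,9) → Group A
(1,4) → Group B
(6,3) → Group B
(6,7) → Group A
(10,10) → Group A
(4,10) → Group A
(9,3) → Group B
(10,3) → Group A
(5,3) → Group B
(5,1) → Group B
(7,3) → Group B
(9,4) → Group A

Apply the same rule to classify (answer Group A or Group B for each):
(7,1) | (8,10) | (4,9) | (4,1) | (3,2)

Group B, Group A, Group A, Group B, Group B

The common property of the 'Group A' items is: sum ≥ 13. No 'Group B' item has it.
(7,1): Group B (7+1 = 8).
(8,10): Group A (8+10 = 18).
(4,9): Group A (4+9 = 13).
(4,1): Group B (4+1 = 5).
(3,2): Group B (3+2 = 5).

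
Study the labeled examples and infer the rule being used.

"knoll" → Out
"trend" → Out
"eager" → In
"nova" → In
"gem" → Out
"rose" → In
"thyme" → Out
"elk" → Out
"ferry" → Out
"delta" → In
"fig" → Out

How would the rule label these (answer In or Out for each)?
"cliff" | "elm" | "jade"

'In' ⟺ has ≥ 2 vowels.
"cliff": Out (1 vowel). "elm": Out (1 vowel). "jade": In (2 vowels).

Out, Out, In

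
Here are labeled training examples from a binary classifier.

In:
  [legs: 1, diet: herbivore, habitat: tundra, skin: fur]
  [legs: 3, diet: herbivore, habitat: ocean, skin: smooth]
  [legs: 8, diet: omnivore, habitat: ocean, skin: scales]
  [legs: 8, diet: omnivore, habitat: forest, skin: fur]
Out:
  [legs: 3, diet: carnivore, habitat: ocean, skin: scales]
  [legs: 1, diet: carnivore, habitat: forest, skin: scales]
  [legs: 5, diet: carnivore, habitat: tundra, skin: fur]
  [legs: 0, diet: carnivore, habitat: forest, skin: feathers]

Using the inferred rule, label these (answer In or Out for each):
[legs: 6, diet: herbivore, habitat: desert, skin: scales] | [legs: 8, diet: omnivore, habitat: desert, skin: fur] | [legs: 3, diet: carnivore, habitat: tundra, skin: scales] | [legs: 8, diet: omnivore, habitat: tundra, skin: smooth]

A rule that fits every label: diet is not carnivore — true of each 'In' example, false of each 'Out' one.
[legs: 6, diet: herbivore, habitat: desert, skin: scales] — diet is herbivore, hence In. [legs: 8, diet: omnivore, habitat: desert, skin: fur] — diet is omnivore, hence In. [legs: 3, diet: carnivore, habitat: tundra, skin: scales] — diet is carnivore, hence Out. [legs: 8, diet: omnivore, habitat: tundra, skin: smooth] — diet is omnivore, hence In.

In, In, Out, In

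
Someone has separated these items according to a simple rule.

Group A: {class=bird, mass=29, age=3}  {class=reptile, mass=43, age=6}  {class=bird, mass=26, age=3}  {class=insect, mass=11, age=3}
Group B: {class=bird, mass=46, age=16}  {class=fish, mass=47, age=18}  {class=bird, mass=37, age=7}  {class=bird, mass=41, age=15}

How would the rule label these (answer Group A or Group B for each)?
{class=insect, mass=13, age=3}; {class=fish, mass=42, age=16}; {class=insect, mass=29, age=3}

Rule: age ≤ 6. This holds for each 'Group A' example and fails for each 'Group B' one.
{class=insect, mass=13, age=3}: age = 3 — passes, so Group A.
{class=fish, mass=42, age=16}: age = 16 — does not pass, so Group B.
{class=insect, mass=29, age=3}: age = 3 — passes, so Group A.

Group A, Group B, Group A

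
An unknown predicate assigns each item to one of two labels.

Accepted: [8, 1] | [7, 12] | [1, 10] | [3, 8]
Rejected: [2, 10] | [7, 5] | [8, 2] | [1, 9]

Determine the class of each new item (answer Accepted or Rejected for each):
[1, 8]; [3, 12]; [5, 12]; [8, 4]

A rule that fits every label: sum is odd — true of each 'Accepted' example, false of each 'Rejected' one.
[1, 8] → 1+8 = 9 → Accepted. [3, 12] → 3+12 = 15 → Accepted. [5, 12] → 5+12 = 17 → Accepted. [8, 4] → 8+4 = 12 → Rejected.

Accepted, Accepted, Accepted, Rejected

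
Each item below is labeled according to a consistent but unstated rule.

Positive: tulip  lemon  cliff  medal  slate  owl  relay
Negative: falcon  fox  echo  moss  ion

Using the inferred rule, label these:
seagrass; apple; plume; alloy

Negative, Positive, Positive, Positive

One predicate separates the groups cleanly: odd length AND contains 'l'.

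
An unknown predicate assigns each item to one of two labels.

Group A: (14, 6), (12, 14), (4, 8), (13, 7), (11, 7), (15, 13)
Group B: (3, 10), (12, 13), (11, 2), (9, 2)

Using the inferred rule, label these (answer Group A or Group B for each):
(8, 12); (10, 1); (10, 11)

Comparing the two groups points to one rule — sum is even.
Group A: (8, 12), since 8+12 = 20.
Group B: (10, 1), since 10+1 = 11.
Group B: (10, 11), since 10+11 = 21.

Group A, Group B, Group B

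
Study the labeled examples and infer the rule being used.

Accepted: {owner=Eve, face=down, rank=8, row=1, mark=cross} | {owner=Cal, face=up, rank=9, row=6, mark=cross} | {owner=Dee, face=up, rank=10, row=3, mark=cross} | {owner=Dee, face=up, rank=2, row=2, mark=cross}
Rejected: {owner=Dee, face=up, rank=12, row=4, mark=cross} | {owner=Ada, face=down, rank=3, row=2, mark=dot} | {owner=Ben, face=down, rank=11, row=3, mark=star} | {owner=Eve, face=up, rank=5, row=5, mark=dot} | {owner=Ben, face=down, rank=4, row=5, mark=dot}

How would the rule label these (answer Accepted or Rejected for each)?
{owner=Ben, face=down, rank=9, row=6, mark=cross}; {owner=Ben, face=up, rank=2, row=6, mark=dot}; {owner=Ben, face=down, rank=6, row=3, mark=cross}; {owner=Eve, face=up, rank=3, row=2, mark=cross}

Accepted, Rejected, Accepted, Accepted

Rule: mark is cross AND rank ≤ 10. This holds for each 'Accepted' example and fails for each 'Rejected' one.
Accepted: {owner=Ben, face=down, rank=9, row=6, mark=cross}, since mark is cross, rank = 9. Rejected: {owner=Ben, face=up, rank=2, row=6, mark=dot}, since mark is dot, rank = 2. Accepted: {owner=Ben, face=down, rank=6, row=3, mark=cross}, since mark is cross, rank = 6. Accepted: {owner=Eve, face=up, rank=3, row=2, mark=cross}, since mark is cross, rank = 3.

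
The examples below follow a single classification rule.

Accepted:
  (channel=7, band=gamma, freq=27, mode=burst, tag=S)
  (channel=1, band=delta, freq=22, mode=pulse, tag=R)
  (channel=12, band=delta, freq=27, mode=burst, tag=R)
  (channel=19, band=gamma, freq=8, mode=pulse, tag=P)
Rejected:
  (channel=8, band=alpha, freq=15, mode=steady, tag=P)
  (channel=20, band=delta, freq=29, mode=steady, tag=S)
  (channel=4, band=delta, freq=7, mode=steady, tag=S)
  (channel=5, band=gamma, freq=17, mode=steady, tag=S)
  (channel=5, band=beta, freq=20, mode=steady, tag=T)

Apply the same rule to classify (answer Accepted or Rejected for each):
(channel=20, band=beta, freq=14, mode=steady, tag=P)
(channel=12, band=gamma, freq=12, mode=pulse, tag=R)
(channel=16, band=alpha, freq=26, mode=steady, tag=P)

Rejected, Accepted, Rejected

The common property of the 'Accepted' items is: mode is not steady. No 'Rejected' item has it.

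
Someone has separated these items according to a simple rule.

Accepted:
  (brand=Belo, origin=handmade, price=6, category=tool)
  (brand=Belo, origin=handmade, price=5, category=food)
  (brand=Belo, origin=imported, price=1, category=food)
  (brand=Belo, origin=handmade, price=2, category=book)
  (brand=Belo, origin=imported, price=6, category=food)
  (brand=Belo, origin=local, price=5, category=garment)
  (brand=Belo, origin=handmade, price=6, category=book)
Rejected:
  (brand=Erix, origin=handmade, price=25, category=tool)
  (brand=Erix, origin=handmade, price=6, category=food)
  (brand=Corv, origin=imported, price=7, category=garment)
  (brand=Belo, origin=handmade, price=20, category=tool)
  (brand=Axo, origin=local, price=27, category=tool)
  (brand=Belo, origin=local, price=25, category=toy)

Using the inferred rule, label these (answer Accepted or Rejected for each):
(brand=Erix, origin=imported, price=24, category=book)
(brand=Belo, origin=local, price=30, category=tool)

Rule: brand is Belo AND price ≤ 6. This holds for each 'Accepted' example and fails for each 'Rejected' one.
(brand=Erix, origin=imported, price=24, category=book) → brand is Erix, price = 24 → Rejected.
(brand=Belo, origin=local, price=30, category=tool) → brand is Belo, price = 30 → Rejected.

Rejected, Rejected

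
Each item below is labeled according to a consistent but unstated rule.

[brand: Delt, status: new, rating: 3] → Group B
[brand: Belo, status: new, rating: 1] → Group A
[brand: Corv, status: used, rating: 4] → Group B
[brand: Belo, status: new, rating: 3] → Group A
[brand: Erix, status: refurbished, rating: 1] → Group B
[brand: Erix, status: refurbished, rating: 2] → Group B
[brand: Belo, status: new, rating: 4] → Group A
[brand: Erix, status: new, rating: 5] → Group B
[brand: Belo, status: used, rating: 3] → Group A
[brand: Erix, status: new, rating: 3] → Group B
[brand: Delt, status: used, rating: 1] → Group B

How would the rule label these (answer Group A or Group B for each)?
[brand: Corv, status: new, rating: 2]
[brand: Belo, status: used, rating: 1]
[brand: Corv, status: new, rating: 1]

The distinguishing property — brand is Belo — holds for all the 'Group A' cases and none of the 'Group B' cases.
[brand: Corv, status: new, rating: 2]: Group B (brand is Corv). [brand: Belo, status: used, rating: 1]: Group A (brand is Belo). [brand: Corv, status: new, rating: 1]: Group B (brand is Corv).

Group B, Group A, Group B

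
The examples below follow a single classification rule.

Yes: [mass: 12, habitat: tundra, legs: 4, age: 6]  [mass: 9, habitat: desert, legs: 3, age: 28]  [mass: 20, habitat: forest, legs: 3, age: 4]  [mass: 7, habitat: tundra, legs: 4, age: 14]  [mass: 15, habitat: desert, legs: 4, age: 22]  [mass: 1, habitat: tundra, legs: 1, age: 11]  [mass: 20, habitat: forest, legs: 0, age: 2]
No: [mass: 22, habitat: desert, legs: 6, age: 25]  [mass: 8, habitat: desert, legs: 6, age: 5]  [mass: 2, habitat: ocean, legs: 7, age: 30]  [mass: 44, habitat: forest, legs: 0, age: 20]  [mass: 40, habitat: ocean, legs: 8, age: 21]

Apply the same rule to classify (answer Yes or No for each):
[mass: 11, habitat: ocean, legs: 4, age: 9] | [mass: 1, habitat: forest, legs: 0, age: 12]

The common property of the 'Yes' items is: mass ≤ 20 AND legs ≤ 4. No 'No' item has it.
[mass: 11, habitat: ocean, legs: 4, age: 9]: mass = 11, legs = 4, has this property → Yes.
[mass: 1, habitat: forest, legs: 0, age: 12]: mass = 1, legs = 0, has this property → Yes.

Yes, Yes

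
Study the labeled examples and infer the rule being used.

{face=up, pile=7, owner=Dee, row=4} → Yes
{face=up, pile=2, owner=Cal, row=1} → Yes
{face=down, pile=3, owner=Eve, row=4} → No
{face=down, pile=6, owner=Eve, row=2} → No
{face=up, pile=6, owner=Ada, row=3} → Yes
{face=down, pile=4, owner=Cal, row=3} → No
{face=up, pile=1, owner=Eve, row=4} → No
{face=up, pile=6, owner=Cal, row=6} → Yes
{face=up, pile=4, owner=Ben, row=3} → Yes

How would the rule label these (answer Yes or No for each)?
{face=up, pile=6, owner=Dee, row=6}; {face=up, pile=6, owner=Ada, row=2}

Every 'Yes' example satisfies: face is up AND pile ≥ 2. None of the 'No' examples do.
{face=up, pile=6, owner=Dee, row=6} → face is up, pile = 6 → Yes.
{face=up, pile=6, owner=Ada, row=2} → face is up, pile = 6 → Yes.

Yes, Yes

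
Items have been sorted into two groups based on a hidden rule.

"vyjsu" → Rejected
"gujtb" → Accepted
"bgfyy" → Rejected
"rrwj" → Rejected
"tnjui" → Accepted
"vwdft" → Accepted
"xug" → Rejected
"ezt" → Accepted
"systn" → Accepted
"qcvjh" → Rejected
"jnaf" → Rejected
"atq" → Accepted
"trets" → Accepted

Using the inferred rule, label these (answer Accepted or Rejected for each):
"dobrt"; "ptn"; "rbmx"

Comparing the two groups points to one rule — contains 't'.
Accepted: "dobrt", since has 't'.
Accepted: "ptn", since has 't'.
Rejected: "rbmx", since no 't'.

Accepted, Accepted, Rejected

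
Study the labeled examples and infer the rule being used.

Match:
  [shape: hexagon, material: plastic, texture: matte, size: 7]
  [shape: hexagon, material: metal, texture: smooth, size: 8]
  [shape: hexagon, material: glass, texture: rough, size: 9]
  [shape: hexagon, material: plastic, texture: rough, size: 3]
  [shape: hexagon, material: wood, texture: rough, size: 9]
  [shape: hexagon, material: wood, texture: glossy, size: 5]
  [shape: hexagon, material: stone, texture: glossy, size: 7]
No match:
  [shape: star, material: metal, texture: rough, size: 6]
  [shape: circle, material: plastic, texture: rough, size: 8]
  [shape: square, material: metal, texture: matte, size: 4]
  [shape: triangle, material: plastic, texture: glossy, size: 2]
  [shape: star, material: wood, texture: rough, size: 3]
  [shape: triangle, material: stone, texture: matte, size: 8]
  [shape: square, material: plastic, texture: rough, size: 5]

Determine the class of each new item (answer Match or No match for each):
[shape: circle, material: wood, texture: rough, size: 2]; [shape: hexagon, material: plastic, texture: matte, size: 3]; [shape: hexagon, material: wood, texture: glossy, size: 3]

No match, Match, Match

Looking at the examples, the only property every 'Match' case has and every 'No match' case lacks is: shape is hexagon.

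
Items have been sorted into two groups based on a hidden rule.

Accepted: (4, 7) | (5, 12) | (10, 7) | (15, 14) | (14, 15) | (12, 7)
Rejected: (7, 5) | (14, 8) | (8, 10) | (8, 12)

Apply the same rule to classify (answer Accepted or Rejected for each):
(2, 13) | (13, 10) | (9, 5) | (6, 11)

Accepted, Accepted, Rejected, Accepted

Comparing the two groups points to one rule — sum is odd.
(2, 13) — 2+13 = 15, hence Accepted. (13, 10) — 13+10 = 23, hence Accepted. (9, 5) — 9+5 = 14, hence Rejected. (6, 11) — 6+11 = 17, hence Accepted.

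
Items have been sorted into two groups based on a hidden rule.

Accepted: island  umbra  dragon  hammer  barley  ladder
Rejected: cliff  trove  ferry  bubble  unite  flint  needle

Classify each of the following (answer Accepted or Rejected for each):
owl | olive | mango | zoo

The rule appears to be: contains 'a'.
owl: Rejected (no 'a').
olive: Rejected (no 'a').
mango: Accepted (has 'a').
zoo: Rejected (no 'a').

Rejected, Rejected, Accepted, Rejected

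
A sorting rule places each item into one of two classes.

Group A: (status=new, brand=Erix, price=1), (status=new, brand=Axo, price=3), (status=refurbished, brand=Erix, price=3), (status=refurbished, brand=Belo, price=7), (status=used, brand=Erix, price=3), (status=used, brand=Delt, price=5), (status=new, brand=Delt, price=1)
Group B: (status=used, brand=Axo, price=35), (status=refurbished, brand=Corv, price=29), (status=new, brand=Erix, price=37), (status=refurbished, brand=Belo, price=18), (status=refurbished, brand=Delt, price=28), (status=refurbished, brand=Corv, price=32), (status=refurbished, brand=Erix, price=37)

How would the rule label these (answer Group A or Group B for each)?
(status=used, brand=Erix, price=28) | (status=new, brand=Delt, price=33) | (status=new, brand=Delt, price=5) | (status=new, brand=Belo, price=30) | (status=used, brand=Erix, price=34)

Group B, Group B, Group A, Group B, Group B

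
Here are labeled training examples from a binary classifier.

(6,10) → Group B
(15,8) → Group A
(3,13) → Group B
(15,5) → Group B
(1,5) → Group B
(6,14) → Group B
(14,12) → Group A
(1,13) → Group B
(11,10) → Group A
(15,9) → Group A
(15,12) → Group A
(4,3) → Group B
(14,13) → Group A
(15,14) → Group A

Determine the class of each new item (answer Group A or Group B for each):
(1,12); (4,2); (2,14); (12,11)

Group B, Group B, Group B, Group A

The rule appears to be: sum ≥ 21.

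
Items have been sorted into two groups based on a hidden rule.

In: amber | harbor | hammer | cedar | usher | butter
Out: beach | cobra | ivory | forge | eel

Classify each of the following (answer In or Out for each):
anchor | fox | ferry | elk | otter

Comparing the two groups points to one rule — ends with 'r'.

In, Out, Out, Out, In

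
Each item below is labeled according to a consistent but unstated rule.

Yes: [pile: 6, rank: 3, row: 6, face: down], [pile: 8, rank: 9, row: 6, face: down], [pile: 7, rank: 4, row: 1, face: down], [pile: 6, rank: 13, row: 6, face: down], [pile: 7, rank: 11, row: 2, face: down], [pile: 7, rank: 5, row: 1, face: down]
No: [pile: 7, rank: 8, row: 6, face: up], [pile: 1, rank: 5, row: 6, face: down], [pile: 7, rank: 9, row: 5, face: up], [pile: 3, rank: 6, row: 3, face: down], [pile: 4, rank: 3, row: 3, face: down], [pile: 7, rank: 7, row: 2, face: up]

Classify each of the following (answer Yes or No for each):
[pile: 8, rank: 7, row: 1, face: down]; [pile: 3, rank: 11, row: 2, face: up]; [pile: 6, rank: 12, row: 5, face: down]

'Yes' ⟺ face is down AND pile ≥ 6.
[pile: 8, rank: 7, row: 1, face: down]: face is down, pile = 8 — has this property, so Yes.
[pile: 3, rank: 11, row: 2, face: up]: face is up, pile = 3 — doesn't qualify, so No.
[pile: 6, rank: 12, row: 5, face: down]: face is down, pile = 6 — has this property, so Yes.

Yes, No, Yes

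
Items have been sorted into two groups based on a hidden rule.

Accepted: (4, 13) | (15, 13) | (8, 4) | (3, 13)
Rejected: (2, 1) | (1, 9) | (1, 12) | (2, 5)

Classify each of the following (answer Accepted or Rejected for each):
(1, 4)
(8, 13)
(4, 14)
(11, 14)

The distinguishing property — first ≥ 3 — holds for all the 'Accepted' cases and none of the 'Rejected' cases.
(1, 4): first 1, fails the rule → Rejected.
(8, 13): first 8, fits → Accepted.
(4, 14): first 4, fits → Accepted.
(11, 14): first 11, fits → Accepted.

Rejected, Accepted, Accepted, Accepted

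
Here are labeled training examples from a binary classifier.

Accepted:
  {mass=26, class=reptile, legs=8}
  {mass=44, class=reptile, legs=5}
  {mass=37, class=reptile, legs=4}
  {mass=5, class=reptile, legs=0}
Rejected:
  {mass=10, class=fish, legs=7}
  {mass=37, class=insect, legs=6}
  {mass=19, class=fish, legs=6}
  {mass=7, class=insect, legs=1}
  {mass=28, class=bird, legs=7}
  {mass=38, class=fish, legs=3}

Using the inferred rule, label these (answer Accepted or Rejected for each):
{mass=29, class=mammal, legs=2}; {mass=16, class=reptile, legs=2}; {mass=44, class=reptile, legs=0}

Rejected, Accepted, Accepted

Rule: class is reptile. This holds for each 'Accepted' example and fails for each 'Rejected' one.
{mass=29, class=mammal, legs=2} → class is mammal → Rejected.
{mass=16, class=reptile, legs=2} → class is reptile → Accepted.
{mass=44, class=reptile, legs=0} → class is reptile → Accepted.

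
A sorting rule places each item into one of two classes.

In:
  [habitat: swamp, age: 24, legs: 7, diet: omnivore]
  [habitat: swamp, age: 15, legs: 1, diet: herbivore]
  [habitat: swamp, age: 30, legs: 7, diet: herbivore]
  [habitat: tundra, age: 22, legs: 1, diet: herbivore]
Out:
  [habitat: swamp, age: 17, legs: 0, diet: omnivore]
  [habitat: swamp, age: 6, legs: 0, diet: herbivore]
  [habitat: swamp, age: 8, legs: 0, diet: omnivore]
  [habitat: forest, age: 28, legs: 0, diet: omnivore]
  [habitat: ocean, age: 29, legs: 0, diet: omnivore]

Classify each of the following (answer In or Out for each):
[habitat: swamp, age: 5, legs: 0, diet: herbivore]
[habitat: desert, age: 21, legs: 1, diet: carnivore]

Out, In

All 'In' examples share one property — legs ≥ 1 — and every 'Out' example lacks it.
[habitat: swamp, age: 5, legs: 0, diet: herbivore]: legs = 0, fails this test → Out. [habitat: desert, age: 21, legs: 1, diet: carnivore]: legs = 1, checks out → In.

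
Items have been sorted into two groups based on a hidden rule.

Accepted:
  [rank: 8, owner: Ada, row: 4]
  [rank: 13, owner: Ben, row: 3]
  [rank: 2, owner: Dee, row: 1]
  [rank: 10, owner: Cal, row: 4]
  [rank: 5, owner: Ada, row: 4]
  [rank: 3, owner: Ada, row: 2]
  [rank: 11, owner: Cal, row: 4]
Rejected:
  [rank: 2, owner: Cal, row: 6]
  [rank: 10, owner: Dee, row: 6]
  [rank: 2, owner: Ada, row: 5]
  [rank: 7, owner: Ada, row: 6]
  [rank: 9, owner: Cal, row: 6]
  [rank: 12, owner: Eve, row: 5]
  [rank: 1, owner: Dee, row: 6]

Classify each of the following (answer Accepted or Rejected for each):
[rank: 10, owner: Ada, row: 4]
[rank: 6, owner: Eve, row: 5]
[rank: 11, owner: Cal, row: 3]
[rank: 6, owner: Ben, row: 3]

Accepted, Rejected, Accepted, Accepted

'Accepted' ⟺ row ≤ 4.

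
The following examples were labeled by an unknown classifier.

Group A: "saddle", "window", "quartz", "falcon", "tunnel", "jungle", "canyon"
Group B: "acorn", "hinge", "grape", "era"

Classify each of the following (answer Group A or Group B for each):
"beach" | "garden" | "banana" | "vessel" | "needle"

The pattern is that an item is 'Group A' exactly when: even length.
"beach": length 5, doesn't qualify → Group B. "garden": length 6, fits → Group A. "banana": length 6, fits → Group A. "vessel": length 6, fits → Group A. "needle": length 6, fits → Group A.

Group B, Group A, Group A, Group A, Group A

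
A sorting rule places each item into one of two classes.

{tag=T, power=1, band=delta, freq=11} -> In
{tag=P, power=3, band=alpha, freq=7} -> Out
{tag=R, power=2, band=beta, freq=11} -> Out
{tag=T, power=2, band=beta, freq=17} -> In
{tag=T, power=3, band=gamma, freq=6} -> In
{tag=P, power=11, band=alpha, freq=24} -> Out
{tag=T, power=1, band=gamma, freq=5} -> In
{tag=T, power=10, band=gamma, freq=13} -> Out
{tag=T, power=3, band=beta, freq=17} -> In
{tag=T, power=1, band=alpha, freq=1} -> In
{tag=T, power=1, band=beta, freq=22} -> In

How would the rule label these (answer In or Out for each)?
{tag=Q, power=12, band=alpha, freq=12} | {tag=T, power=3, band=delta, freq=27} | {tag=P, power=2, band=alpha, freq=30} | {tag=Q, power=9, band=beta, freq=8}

One predicate separates the groups cleanly: tag is T AND power ≤ 3.

Out, In, Out, Out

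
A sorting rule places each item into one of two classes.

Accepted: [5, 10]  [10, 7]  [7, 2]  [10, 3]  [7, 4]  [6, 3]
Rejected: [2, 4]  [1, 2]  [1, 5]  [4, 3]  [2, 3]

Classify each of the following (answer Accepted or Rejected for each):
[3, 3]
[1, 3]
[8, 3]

Rejected, Rejected, Accepted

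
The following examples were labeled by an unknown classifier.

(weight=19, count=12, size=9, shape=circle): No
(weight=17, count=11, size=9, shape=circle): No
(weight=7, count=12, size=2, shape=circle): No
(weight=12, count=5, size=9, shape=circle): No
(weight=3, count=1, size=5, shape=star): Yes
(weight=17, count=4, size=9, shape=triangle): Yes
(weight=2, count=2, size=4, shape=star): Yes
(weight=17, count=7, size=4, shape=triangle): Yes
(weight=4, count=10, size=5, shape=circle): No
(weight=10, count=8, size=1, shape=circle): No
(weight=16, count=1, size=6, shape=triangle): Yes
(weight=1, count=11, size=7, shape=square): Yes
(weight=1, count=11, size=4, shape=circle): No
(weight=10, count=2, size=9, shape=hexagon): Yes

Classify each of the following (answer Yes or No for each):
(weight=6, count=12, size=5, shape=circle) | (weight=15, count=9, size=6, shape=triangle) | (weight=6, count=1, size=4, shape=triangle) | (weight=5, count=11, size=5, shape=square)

No, Yes, Yes, Yes

The classifier is using: shape is not circle.
(weight=6, count=12, size=5, shape=circle): No (shape is circle).
(weight=15, count=9, size=6, shape=triangle): Yes (shape is triangle).
(weight=6, count=1, size=4, shape=triangle): Yes (shape is triangle).
(weight=5, count=11, size=5, shape=square): Yes (shape is square).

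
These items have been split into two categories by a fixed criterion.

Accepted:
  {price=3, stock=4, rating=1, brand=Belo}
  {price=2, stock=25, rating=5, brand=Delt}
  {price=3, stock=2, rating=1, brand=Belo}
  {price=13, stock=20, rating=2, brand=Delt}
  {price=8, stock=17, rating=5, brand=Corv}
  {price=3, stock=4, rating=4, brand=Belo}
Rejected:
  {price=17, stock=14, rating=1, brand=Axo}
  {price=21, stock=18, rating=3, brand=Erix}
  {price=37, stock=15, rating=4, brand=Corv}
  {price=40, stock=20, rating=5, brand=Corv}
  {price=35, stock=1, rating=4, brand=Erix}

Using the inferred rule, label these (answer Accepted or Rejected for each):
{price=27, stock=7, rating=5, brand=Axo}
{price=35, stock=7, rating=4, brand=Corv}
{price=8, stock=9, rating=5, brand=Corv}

The common property of the 'Accepted' items is: price ≤ 13. No 'Rejected' item has it.
{price=27, stock=7, rating=5, brand=Axo}: price = 27 — does not pass, so Rejected.
{price=35, stock=7, rating=4, brand=Corv}: price = 35 — does not pass, so Rejected.
{price=8, stock=9, rating=5, brand=Corv}: price = 8 — fits, so Accepted.

Rejected, Rejected, Accepted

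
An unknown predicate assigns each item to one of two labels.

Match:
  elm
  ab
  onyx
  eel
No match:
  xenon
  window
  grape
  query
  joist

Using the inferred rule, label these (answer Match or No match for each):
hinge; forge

No match, No match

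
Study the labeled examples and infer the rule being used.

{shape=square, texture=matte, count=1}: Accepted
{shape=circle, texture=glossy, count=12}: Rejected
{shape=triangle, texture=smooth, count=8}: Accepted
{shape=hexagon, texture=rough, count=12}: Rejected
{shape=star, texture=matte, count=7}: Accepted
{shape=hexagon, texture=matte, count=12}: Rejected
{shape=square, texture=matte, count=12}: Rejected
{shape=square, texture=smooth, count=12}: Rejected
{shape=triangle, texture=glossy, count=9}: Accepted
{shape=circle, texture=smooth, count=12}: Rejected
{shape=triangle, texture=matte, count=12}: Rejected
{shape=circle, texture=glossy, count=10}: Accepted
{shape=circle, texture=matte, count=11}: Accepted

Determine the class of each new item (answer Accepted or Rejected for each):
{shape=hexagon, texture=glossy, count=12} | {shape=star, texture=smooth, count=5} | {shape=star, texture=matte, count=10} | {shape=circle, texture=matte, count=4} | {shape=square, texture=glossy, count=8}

The pattern is that an item is 'Accepted' exactly when: count ≤ 11.
{shape=hexagon, texture=glossy, count=12}: Rejected (count = 12). {shape=star, texture=smooth, count=5}: Accepted (count = 5). {shape=star, texture=matte, count=10}: Accepted (count = 10). {shape=circle, texture=matte, count=4}: Accepted (count = 4). {shape=square, texture=glossy, count=8}: Accepted (count = 8).

Rejected, Accepted, Accepted, Accepted, Accepted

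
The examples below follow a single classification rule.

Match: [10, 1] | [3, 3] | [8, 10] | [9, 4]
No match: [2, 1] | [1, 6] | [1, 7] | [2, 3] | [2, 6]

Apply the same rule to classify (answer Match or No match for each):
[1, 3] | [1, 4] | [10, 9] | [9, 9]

The simplest hypothesis consistent with all the labels is: first ≥ 3.
[1, 3] → first 1 → No match.
[1, 4] → first 1 → No match.
[10, 9] → first 10 → Match.
[9, 9] → first 9 → Match.

No match, No match, Match, Match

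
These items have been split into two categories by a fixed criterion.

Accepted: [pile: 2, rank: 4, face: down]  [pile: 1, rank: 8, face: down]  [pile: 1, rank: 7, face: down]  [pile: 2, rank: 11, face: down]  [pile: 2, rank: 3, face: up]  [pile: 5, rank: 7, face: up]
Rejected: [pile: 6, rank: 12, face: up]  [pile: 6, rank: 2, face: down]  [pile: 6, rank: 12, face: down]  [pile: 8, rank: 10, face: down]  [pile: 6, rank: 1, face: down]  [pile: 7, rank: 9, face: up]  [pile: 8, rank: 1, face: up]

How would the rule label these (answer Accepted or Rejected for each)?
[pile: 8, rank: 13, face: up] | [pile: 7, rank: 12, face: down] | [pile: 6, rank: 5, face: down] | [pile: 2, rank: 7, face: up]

Rejected, Rejected, Rejected, Accepted

Rule: pile ≤ 5. This holds for each 'Accepted' example and fails for each 'Rejected' one.
[pile: 8, rank: 13, face: up] → pile = 8 → Rejected. [pile: 7, rank: 12, face: down] → pile = 7 → Rejected. [pile: 6, rank: 5, face: down] → pile = 6 → Rejected. [pile: 2, rank: 7, face: up] → pile = 2 → Accepted.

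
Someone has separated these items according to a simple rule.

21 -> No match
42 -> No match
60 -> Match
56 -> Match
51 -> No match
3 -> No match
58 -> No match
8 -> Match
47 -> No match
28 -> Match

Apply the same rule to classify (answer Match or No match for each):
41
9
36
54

No match, No match, Match, No match

Rule: multiple of 4. This holds for each 'Match' example and fails for each 'No match' one.
41: 41 = 4·10 + 1 — lacks this property, so No match.
9: 9 = 4·2 + 1 — lacks this property, so No match.
36: 36 = 4·9 — passes, so Match.
54: 54 = 4·13 + 2 — lacks this property, so No match.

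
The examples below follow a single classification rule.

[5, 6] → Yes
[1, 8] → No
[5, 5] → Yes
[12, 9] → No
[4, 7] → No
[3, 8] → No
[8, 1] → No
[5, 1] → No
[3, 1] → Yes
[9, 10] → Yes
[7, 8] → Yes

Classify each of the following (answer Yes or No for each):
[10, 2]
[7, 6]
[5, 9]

No, Yes, No

The common property of the 'Yes' items is: |first − second| ≤ 2. No 'No' item has it.
No: [10, 2], since |10−2| = 8. Yes: [7, 6], since |7−6| = 1. No: [5, 9], since |5−9| = 4.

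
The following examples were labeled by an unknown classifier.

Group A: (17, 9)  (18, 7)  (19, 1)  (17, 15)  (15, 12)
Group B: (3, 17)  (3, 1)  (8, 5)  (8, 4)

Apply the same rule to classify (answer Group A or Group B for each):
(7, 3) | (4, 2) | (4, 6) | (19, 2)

Group B, Group B, Group B, Group A

A rule that fits every label: first ≥ 9 — true of each 'Group A' example, false of each 'Group B' one.
(7, 3): Group B (first 7). (4, 2): Group B (first 4). (4, 6): Group B (first 4). (19, 2): Group A (first 19).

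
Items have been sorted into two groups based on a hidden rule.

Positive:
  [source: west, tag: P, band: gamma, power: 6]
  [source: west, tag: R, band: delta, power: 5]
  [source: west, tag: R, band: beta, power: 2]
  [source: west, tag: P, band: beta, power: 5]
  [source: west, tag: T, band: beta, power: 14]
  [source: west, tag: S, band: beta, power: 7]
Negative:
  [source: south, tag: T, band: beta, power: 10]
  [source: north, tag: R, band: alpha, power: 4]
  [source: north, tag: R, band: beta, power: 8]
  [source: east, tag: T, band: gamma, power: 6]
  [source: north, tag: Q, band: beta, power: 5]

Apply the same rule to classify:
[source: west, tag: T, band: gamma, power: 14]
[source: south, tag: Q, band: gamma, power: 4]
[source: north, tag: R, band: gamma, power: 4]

Positive, Negative, Negative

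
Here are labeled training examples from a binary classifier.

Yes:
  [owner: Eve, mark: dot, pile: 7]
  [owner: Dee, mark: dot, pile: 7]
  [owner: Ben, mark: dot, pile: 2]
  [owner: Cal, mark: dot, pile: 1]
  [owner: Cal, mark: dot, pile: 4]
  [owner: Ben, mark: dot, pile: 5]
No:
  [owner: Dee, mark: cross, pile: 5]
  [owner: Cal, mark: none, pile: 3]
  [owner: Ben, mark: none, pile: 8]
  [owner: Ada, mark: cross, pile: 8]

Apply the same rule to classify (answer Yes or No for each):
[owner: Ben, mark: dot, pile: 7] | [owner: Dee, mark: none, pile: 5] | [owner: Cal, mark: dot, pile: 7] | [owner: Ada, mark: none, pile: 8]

The simplest hypothesis consistent with all the labels is: mark is dot.
[owner: Ben, mark: dot, pile: 7]: mark is dot, matches → Yes. [owner: Dee, mark: none, pile: 5]: mark is none, does not satisfy this → No. [owner: Cal, mark: dot, pile: 7]: mark is dot, matches → Yes. [owner: Ada, mark: none, pile: 8]: mark is none, does not satisfy this → No.

Yes, No, Yes, No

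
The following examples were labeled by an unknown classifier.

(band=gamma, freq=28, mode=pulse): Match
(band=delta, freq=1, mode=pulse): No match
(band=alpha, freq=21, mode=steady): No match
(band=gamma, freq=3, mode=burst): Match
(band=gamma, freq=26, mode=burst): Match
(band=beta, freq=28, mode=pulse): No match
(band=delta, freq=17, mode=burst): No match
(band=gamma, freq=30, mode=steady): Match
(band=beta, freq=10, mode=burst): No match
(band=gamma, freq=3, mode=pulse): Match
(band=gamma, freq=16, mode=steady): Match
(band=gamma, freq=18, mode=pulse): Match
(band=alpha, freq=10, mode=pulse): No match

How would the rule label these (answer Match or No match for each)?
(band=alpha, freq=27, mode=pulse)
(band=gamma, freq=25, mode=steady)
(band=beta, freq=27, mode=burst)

No match, Match, No match

Comparing the two groups points to one rule — band is gamma.
(band=alpha, freq=27, mode=pulse): No match (band is alpha).
(band=gamma, freq=25, mode=steady): Match (band is gamma).
(band=beta, freq=27, mode=burst): No match (band is beta).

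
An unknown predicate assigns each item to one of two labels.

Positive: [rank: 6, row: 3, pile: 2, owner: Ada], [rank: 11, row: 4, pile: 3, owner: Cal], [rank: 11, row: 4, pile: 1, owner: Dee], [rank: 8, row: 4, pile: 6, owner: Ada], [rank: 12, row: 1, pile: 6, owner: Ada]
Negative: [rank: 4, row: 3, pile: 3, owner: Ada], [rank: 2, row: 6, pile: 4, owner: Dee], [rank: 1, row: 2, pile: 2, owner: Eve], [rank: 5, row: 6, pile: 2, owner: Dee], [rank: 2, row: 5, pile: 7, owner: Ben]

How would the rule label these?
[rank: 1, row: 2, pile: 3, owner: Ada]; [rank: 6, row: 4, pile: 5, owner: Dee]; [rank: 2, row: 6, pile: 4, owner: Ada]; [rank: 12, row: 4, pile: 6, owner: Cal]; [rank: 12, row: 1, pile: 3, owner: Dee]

Negative, Positive, Negative, Positive, Positive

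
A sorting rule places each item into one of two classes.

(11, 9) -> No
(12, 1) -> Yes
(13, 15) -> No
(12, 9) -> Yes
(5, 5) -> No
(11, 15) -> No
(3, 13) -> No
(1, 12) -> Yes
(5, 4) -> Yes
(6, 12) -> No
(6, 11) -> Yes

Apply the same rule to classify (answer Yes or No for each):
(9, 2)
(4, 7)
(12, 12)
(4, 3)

All 'Yes' examples share one property — sum is odd — and every 'No' example lacks it.
(9, 2) — 9+2 = 11, hence Yes. (4, 7) — 4+7 = 11, hence Yes. (12, 12) — 12+12 = 24, hence No. (4, 3) — 4+3 = 7, hence Yes.

Yes, Yes, No, Yes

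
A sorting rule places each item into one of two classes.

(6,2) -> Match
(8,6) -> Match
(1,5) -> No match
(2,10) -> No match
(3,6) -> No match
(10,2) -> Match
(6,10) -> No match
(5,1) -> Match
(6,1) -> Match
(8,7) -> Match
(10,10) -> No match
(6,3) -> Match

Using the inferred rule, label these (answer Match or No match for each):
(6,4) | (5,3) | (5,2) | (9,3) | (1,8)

Match, Match, Match, Match, No match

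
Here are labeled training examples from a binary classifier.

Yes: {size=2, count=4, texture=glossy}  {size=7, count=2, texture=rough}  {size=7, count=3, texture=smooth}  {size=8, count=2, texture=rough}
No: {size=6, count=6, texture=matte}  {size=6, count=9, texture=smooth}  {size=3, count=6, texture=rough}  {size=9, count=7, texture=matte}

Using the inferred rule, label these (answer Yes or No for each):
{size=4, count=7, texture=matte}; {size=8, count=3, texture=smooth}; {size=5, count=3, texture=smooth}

No, Yes, Yes

One predicate separates the groups cleanly: count ≤ 4.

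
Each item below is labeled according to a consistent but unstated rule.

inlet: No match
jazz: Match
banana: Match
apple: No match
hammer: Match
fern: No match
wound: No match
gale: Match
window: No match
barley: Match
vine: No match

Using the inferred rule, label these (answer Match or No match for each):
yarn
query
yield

Match, No match, No match

The common property of the 'Match' items is: even length AND contains 'a'. No 'No match' item has it.
yarn — length 4, has 'a', hence Match.
query — length 5, no 'a', hence No match.
yield — length 5, no 'a', hence No match.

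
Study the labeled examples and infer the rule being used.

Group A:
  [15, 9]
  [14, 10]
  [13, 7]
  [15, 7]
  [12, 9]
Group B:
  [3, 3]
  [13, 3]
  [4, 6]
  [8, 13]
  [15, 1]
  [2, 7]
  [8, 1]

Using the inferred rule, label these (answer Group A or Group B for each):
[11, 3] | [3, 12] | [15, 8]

Group B, Group B, Group A

The pattern is that an item is 'Group A' exactly when: first > second AND sum ≥ 20.
[11, 3]: 11 > 3, 11+3 = 14, fails this test → Group B. [3, 12]: 3 < 12, 3+12 = 15, fails this test → Group B. [15, 8]: 15 > 8, 15+8 = 23, satisfies this → Group A.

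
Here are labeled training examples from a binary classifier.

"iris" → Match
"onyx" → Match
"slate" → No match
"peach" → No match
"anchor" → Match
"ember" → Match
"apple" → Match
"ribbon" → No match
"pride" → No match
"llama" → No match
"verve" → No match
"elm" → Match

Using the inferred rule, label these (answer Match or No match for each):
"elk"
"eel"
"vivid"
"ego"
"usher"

Match, Match, No match, Match, Match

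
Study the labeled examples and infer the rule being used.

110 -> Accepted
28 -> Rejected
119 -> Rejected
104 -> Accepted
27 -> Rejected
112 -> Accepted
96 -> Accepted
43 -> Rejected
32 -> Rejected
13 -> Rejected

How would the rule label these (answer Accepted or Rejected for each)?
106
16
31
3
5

One predicate separates the groups cleanly: even AND at least 43.
106: 106 is even, 106 ≥ 43 — meets the rule, so Accepted. 16: 16 is even, 16 < 43 — does not pass, so Rejected. 31: 31 is odd, 31 < 43 — does not pass, so Rejected. 3: 3 is odd, 3 < 43 — does not pass, so Rejected. 5: 5 is odd, 5 < 43 — does not pass, so Rejected.

Accepted, Rejected, Rejected, Rejected, Rejected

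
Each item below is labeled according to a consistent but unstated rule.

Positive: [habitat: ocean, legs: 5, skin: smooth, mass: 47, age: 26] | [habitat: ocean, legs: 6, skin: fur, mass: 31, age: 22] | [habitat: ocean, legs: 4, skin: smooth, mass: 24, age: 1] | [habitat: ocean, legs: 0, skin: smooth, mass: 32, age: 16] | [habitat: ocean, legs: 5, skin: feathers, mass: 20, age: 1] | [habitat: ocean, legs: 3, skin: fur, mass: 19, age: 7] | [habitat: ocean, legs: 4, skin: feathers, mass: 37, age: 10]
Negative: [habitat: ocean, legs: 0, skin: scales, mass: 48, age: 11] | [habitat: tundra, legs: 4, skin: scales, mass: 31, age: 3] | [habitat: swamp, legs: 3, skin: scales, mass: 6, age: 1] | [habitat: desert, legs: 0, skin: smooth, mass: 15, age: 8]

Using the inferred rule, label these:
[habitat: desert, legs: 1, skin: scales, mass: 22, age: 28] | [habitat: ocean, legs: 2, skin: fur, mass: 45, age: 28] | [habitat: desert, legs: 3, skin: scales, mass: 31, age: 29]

The classifier is using: habitat is ocean AND mass ≤ 47.
[habitat: desert, legs: 1, skin: scales, mass: 22, age: 28]: habitat is desert, mass = 22, doesn't match → Negative. [habitat: ocean, legs: 2, skin: fur, mass: 45, age: 28]: habitat is ocean, mass = 45, qualifies → Positive. [habitat: desert, legs: 3, skin: scales, mass: 31, age: 29]: habitat is desert, mass = 31, doesn't match → Negative.

Negative, Positive, Negative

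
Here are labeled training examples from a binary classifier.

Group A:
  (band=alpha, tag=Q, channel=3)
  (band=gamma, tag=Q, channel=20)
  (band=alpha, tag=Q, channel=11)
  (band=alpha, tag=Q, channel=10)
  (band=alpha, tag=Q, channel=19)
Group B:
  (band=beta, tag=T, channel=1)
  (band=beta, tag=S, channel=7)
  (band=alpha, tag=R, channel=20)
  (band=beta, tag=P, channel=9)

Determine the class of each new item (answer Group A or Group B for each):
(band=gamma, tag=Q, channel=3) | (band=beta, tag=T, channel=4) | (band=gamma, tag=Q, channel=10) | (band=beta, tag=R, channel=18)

The pattern is that an item is 'Group A' exactly when: tag is Q.
(band=gamma, tag=Q, channel=3): Group A (tag is Q). (band=beta, tag=T, channel=4): Group B (tag is T). (band=gamma, tag=Q, channel=10): Group A (tag is Q). (band=beta, tag=R, channel=18): Group B (tag is R).

Group A, Group B, Group A, Group B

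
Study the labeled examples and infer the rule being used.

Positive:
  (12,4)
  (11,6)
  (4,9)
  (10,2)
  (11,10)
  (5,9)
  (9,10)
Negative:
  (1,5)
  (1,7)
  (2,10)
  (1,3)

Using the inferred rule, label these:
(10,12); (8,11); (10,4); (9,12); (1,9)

Positive, Positive, Positive, Positive, Negative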